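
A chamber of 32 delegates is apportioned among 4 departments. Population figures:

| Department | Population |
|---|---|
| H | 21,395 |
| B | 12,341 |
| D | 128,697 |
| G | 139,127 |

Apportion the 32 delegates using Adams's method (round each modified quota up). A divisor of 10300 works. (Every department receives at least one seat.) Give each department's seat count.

H 3, B 2, D 13, G 14

With modified divisor 10300: modified quotas H 2.077, B 1.198, D 12.495, G 13.507.
Rounding up: H 3, B 2, D 13, G 14 (total 32).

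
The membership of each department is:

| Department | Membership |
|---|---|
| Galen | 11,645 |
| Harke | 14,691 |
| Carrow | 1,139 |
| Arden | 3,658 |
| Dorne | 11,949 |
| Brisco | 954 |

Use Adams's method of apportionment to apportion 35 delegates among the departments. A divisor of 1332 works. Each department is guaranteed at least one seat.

With modified divisor 1332: modified quotas Galen 8.742, Harke 11.029, Carrow 0.855, Arden 2.746, Dorne 8.971, Brisco 0.716.
Rounding up: Galen 9, Harke 12, Carrow 1, Arden 3, Dorne 9, Brisco 1 (total 35).

Galen 9, Harke 12, Carrow 1, Arden 3, Dorne 9, Brisco 1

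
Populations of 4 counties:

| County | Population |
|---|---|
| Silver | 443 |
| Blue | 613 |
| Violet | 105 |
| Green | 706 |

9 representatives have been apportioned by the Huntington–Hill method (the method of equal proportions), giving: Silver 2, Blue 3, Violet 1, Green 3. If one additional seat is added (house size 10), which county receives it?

Priority for the next seat is population ÷ (√(s·(s+1))).
Priorities: Silver 180.854, Blue 176.958, Violet 74.246, Green 203.805.
Highest priority: Green.

Green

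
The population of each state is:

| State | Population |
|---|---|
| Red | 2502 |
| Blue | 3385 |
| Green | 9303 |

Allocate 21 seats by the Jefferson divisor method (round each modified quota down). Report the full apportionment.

Red 3; Blue 5; Green 13

Standard divisor 15190/21 ≈ 723.333; standard quotas: Red 3.459, Blue 4.680, Green 12.861.
Rounding down gives 3, 4, 12 = 19 seats, so the divisor must be adjusted.
With modified divisor 670: modified quotas Red 3.734, Blue 5.052, Green 13.885.
Rounding down: Red 3, Blue 5, Green 13 (total 21).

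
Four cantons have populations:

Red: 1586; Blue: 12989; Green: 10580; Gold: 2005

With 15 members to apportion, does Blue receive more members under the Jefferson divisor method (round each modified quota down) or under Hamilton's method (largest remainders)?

Jefferson

Jefferson: Red 0, Blue 8, Green 6, Gold 1.
Hamilton: Red 1, Blue 7, Green 6, Gold 1.
Blue gets 8 under Jefferson and 7 under Hamilton.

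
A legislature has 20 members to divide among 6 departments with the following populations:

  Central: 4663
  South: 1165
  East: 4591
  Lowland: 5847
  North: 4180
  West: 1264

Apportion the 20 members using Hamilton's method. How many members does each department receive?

Total 21710; standard divisor 21710/20 ≈ 1085.5.
Standard quotas: Central 4.2957, South 1.0732, East 4.2294, Lowland 5.3865, North 3.8508, West 1.1644.
Lower quotas: Central 4, South 1, East 4, Lowland 5, North 3, West 1 (sum 18, leaving 2 seats).
Remainders in descending order: North 0.8508, Lowland 0.3865, Central 0.2957, East 0.2294, West 0.1644, South 0.0732.
The surplus seats go to North, Lowland.

Central: 4, South: 1, East: 4, Lowland: 6, North: 4, West: 1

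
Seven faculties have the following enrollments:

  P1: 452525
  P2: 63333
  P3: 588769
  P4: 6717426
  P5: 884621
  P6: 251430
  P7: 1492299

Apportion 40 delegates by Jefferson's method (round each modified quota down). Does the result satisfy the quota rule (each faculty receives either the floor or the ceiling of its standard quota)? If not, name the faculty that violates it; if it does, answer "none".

Standard quotas: P1 1.732, P2 0.242, P3 2.254, P4 25.712, P5 3.386, P6 0.962, P7 5.712.
Jefferson allocation: P1 1, P2 0, P3 2, P4 27, P5 3, P6 1, P7 6.
P4 has quota 25.712 (lower 25, upper 26) but receives 27 — outside the quota interval.

P4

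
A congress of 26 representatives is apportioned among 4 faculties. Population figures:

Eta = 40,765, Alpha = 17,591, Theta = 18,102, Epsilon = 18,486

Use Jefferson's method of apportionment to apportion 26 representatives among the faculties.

Eta 11, Alpha 5, Theta 5, Epsilon 5

Standard divisor 94944/26 ≈ 3651.692; standard quotas: Eta 11.163, Alpha 4.817, Theta 4.957, Epsilon 5.062.
Rounding down gives 11, 4, 4, 5 = 24 seats, so the divisor must be adjusted.
With modified divisor 3500: modified quotas Eta 11.647, Alpha 5.026, Theta 5.172, Epsilon 5.282.
Rounding down: Eta 11, Alpha 5, Theta 5, Epsilon 5 (total 26).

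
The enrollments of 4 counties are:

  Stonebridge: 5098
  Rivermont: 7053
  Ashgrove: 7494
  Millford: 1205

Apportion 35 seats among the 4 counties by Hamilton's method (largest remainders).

The standard divisor is 20850/35 ≈ 595.714.
Standard quotas: Stonebridge 8.5578, Rivermont 11.8396, Ashgrove 12.5799, Millford 2.0228.
Lower quotas: Stonebridge 8, Rivermont 11, Ashgrove 12, Millford 2 (sum 33, leaving 2 seats).
Remainders in descending order: Rivermont 0.8396, Ashgrove 0.5799, Stonebridge 0.5578, Millford 0.0228.
Largest remainders: Rivermont, Ashgrove receive the extra seats.

Stonebridge 8; Rivermont 12; Ashgrove 13; Millford 2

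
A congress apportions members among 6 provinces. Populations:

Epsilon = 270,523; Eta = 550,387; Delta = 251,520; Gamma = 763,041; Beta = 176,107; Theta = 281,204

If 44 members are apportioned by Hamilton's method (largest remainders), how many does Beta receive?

3

Standard divisor: 2292782 ÷ 44 ≈ 52108.682.
Standard quotas: Epsilon 5.1915, Eta 10.5623, Delta 4.8268, Gamma 14.6433, Beta 3.3796, Theta 5.3965.
Lower quotas: Epsilon 5, Eta 10, Delta 4, Gamma 14, Beta 3, Theta 5 (sum 41, leaving 3 seats).
Remainders in descending order: Delta 0.8268, Gamma 0.6433, Eta 0.5623, Theta 0.3965, Beta 0.3796, Epsilon 0.1915.
The surplus seats go to Delta, Gamma, Eta.
Beta receives 3.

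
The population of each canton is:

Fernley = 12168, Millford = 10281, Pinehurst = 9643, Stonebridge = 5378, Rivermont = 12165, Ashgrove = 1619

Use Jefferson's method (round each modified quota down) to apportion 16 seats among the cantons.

Standard divisor 51254/16 ≈ 3203.375; standard quotas: Fernley 3.798, Millford 3.209, Pinehurst 3.010, Stonebridge 1.679, Rivermont 3.798, Ashgrove 0.505.
Rounding down gives 3, 3, 3, 1, 3, 0 = 13 seats, so the divisor must be adjusted.
With modified divisor 2600: modified quotas Fernley 4.680, Millford 3.954, Pinehurst 3.709, Stonebridge 2.068, Rivermont 4.679, Ashgrove 0.623.
Rounding down: Fernley 4, Millford 3, Pinehurst 3, Stonebridge 2, Rivermont 4, Ashgrove 0 (total 16).

Fernley=4, Millford=3, Pinehurst=3, Stonebridge=2, Rivermont=4, Ashgrove=0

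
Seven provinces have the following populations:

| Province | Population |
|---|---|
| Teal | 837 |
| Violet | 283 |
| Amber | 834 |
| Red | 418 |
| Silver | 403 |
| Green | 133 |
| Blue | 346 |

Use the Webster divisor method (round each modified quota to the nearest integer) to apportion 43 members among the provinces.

Teal 11; Violet 4; Amber 11; Red 5; Silver 5; Green 2; Blue 5

Standard divisor 3254/43 ≈ 75.674; standard quotas: Teal 11.061, Violet 3.740, Amber 11.021, Red 5.524, Silver 5.325, Green 1.758, Blue 4.572.
Rounding to the nearest integer gives 11, 4, 11, 6, 5, 2, 5 = 44 seats, so the divisor must be adjusted.
With modified divisor 76.4: modified quotas Teal 10.955, Violet 3.704, Amber 10.916, Red 5.471, Silver 5.275, Green 1.741, Blue 4.529.
Rounding to the nearest integer: Teal 11, Violet 4, Amber 11, Red 5, Silver 5, Green 2, Blue 5 (total 43).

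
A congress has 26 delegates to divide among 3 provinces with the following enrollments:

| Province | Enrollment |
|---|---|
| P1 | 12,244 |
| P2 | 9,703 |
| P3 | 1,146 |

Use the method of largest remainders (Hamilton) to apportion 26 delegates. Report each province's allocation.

The standard divisor is 23093/26 ≈ 888.192.
Standard quotas: P1 13.7853, P2 10.9244, P3 1.2903.
Lower quotas: P1 13, P2 10, P3 1 (sum 24, leaving 2 seats).
Remainders in descending order: P2 0.9244, P1 0.7853, P3 0.2903.
Largest remainders: P2, P1 receive the extra seats.

P1 14, P2 11, P3 1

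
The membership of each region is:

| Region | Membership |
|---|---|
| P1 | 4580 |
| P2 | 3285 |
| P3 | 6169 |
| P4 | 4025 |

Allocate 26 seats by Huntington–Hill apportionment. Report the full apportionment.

With divisor 717: modified quotas P1 6.388, P2 4.582, P3 8.604, P4 5.614.
Geometric-mean thresholds: P1 √(6·7)=6.481, P2 √(4·5)=4.472, P3 √(8·9)=8.485, P4 √(5·6)=5.477.
Each quota rounded against its threshold gives P1 6, P2 5, P3 9, P4 6 (total 26).

P1=6, P2=5, P3=9, P4=6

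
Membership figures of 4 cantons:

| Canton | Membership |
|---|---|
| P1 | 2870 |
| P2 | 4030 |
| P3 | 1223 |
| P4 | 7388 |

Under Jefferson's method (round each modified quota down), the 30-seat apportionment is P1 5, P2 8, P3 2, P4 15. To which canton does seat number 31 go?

Priority for the next seat is population ÷ (current seats + 1).
Priorities: P1 478.333, P2 447.778, P3 407.667, P4 461.750.
Highest priority: P1.

P1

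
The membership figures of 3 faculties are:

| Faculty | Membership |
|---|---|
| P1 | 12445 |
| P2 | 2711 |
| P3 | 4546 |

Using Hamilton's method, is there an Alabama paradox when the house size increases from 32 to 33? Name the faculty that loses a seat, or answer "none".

At 32 seats: P1 20, P2 5, P3 7.
At 33 seats: P1 21, P2 4, P3 8.
P2 drops from 5 to 4.

P2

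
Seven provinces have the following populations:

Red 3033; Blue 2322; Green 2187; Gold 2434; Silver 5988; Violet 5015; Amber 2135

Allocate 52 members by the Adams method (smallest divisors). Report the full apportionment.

Red 7; Blue 5; Green 5; Gold 6; Silver 13; Violet 11; Amber 5

Standard divisor 23114/52 ≈ 444.5; standard quotas: Red 6.823, Blue 5.224, Green 4.920, Gold 5.476, Silver 13.471, Violet 11.282, Amber 4.803.
Rounding up gives 7, 6, 5, 6, 14, 12, 5 = 55 seats, so the divisor must be adjusted.
With modified divisor 480: modified quotas Red 6.319, Blue 4.838, Green 4.556, Gold 5.071, Silver 12.475, Violet 10.448, Amber 4.448.
Rounding up: Red 7, Blue 5, Green 5, Gold 6, Silver 13, Violet 11, Amber 5 (total 52).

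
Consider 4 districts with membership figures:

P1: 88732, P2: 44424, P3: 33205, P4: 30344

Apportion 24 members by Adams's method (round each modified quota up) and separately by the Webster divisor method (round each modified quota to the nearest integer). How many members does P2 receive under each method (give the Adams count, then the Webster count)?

6 and 5

Adams: P1 10, P2 6, P3 4, P4 4.
Webster: P1 11, P2 5, P3 4, P4 4.
P2 gets 6 under Adams and 5 under Webster.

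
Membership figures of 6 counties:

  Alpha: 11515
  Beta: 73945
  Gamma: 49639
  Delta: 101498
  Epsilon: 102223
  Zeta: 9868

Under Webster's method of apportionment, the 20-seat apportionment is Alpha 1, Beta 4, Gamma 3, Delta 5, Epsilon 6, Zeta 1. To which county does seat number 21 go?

Delta

Priority for the next seat is population ÷ (current seats + 0.5).
Priorities: Alpha 7676.667, Beta 16432.222, Gamma 14182.571, Delta 18454.182, Epsilon 15726.615, Zeta 6578.667.
Highest priority: Delta.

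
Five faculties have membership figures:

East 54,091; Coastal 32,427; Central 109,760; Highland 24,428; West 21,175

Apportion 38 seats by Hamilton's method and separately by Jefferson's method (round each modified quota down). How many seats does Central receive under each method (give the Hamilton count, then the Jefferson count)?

Hamilton: East 9, Coastal 5, Central 17, Highland 4, West 3.
Jefferson: East 8, Coastal 5, Central 18, Highland 4, West 3.
Central gets 17 under Hamilton and 18 under Jefferson.

17 and 18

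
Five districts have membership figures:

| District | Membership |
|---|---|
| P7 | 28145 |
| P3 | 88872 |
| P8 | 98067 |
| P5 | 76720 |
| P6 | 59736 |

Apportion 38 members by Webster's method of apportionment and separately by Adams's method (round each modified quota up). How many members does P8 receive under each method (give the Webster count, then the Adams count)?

Webster: P7 3, P3 10, P8 11, P5 8, P6 6.
Adams: P7 3, P3 10, P8 10, P5 8, P6 7.
P8 gets 11 under Webster and 10 under Adams.

11 and 10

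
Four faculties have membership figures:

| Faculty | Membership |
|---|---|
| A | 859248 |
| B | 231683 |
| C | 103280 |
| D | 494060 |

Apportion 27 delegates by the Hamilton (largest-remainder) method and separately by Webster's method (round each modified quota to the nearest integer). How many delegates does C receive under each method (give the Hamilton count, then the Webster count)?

Hamilton: A 14, B 4, C 1, D 8.
Webster: A 13, B 4, C 2, D 8.
C gets 1 under Hamilton and 2 under Webster.

1 and 2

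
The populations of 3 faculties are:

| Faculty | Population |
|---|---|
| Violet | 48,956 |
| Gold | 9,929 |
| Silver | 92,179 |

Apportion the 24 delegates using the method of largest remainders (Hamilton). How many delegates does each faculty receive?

Violet: 8, Gold: 1, Silver: 15

Standard divisor: 151064 ÷ 24 ≈ 6294.333.
Standard quotas: Violet 7.7778, Gold 1.5775, Silver 14.6448.
Lower quotas: Violet 7, Gold 1, Silver 14 (sum 22, leaving 2 seats).
Remainders in descending order: Violet 0.7778, Silver 0.6448, Gold 0.5775.
Largest remainders: Violet, Silver receive the extra seats.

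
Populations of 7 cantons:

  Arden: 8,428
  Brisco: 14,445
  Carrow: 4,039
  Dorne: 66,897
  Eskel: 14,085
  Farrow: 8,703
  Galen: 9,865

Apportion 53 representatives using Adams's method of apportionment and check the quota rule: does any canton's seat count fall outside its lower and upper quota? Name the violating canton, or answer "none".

Dorne

Standard quotas: Arden 3.532, Brisco 6.054, Carrow 1.693, Dorne 28.036, Eskel 5.903, Farrow 3.647, Galen 4.134.
Adams allocation: Arden 4, Brisco 6, Carrow 2, Dorne 27, Eskel 6, Farrow 4, Galen 4.
Dorne has quota 28.036 (lower 28, upper 29) but receives 27 — outside the quota interval.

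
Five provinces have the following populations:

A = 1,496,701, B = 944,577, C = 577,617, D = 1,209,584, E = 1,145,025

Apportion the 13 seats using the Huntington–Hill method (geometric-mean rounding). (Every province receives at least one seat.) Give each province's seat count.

A 4, B 2, C 1, D 3, E 3

With divisor 420249: modified quotas A 3.561, B 2.248, C 1.374, D 2.878, E 2.725.
Geometric-mean thresholds: A √(3·4)=3.464, B √(2·3)=2.449, C √(1·2)=1.414, D √(2·3)=2.449, E √(2·3)=2.449.
Each quota rounded against its threshold gives A 4, B 2, C 1, D 3, E 3 (total 13).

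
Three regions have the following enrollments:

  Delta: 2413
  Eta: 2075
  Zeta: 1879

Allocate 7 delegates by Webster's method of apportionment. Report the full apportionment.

Standard divisor 6367/7 ≈ 909.571; standard quotas: Delta 2.653, Eta 2.281, Zeta 2.066.
Rounding to the nearest integer gives Delta 3, Eta 2, Zeta 2 — total 7, matching the house size, so no adjustment is needed.

Delta 3; Eta 2; Zeta 2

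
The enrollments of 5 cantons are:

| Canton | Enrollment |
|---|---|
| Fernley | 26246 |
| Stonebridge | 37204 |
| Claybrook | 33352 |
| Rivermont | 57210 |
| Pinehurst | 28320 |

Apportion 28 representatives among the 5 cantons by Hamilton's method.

Standard divisor: 182332 ÷ 28 ≈ 6511.857.
Standard quotas: Fernley 4.0305, Stonebridge 5.7133, Claybrook 5.1217, Rivermont 8.7855, Pinehurst 4.3490.
Lower quotas: Fernley 4, Stonebridge 5, Claybrook 5, Rivermont 8, Pinehurst 4 (sum 26, leaving 2 seats).
Remainders in descending order: Rivermont 0.7855, Stonebridge 0.7133, Pinehurst 0.3490, Claybrook 0.1217, Fernley 0.0305.
Largest remainders: Rivermont, Stonebridge receive the extra seats.

Fernley: 4, Stonebridge: 6, Claybrook: 5, Rivermont: 9, Pinehurst: 4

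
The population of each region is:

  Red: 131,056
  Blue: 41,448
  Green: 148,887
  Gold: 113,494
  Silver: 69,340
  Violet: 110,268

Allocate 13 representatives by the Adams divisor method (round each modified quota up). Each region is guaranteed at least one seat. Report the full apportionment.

Standard divisor 614493/13 ≈ 47268.692; standard quotas: Red 2.773, Blue 0.877, Green 3.150, Gold 2.401, Silver 1.467, Violet 2.333.
Rounding up gives 3, 1, 4, 3, 2, 3 = 16 seats, so the divisor must be adjusted.
With modified divisor 61100: modified quotas Red 2.145, Blue 0.678, Green 2.437, Gold 1.858, Silver 1.135, Violet 1.805.
Rounding up: Red 3, Blue 1, Green 3, Gold 2, Silver 2, Violet 2 (total 13).

Red 3, Blue 1, Green 3, Gold 2, Silver 2, Violet 2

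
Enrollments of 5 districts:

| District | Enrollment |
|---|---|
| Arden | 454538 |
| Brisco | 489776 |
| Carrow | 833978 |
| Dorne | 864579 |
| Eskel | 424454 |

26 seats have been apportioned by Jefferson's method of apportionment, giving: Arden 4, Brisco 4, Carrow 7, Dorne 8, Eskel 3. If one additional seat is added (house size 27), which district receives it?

Priority for the next seat is population ÷ (current seats + 1).
Priorities: Arden 90907.600, Brisco 97955.200, Carrow 104247.250, Dorne 96064.333, Eskel 106113.500.
Highest priority: Eskel.

Eskel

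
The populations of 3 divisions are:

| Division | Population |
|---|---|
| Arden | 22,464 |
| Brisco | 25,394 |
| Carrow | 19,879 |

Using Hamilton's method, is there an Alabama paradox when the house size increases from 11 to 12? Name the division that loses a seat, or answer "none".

At 11 seats: Arden 4, Brisco 4, Carrow 3.
At 12 seats: Arden 4, Brisco 4, Carrow 4.
No division's allocation decreased.

none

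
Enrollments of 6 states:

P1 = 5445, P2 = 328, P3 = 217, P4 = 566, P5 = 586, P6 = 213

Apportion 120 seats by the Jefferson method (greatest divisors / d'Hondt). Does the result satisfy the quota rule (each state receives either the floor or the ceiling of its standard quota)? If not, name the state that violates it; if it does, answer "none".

P1

Standard quotas: P1 88.838, P2 5.351, P3 3.540, P4 9.235, P5 9.561, P6 3.475.
Jefferson allocation: P1 91, P2 5, P3 3, P4 9, P5 9, P6 3.
P1 has quota 88.838 (lower 88, upper 89) but receives 91 — outside the quota interval.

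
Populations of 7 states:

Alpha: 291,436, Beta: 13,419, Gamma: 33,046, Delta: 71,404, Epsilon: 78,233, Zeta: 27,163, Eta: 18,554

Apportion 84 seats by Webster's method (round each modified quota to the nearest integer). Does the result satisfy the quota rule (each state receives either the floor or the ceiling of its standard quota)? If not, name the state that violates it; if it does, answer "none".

Alpha

Standard quotas: Alpha 45.908, Beta 2.114, Gamma 5.206, Delta 11.248, Epsilon 12.324, Zeta 4.279, Eta 2.923.
Webster allocation: Alpha 47, Beta 2, Gamma 5, Delta 11, Epsilon 12, Zeta 4, Eta 3.
Alpha has quota 45.908 (lower 45, upper 46) but receives 47 — outside the quota interval.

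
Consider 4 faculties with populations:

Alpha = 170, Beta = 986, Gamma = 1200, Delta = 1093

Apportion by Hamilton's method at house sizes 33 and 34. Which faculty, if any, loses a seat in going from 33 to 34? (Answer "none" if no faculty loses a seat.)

Alpha

At 33 seats: Alpha 2, Beta 9, Gamma 12, Delta 10.
At 34 seats: Alpha 1, Beta 10, Gamma 12, Delta 11.
Alpha drops from 2 to 1.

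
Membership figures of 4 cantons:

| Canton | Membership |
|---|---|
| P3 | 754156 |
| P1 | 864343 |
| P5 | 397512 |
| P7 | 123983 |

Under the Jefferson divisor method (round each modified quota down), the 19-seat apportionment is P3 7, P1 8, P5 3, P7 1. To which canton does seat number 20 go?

P5

Priority for the next seat is population ÷ (current seats + 1).
Priorities: P3 94269.500, P1 96038.111, P5 99378.000, P7 61991.500.
Highest priority: P5.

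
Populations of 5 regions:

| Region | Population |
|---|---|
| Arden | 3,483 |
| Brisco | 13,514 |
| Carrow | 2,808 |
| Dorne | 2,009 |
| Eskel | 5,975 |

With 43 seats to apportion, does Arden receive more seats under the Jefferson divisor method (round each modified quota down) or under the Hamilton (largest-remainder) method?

Hamilton

Jefferson: Arden 5, Brisco 22, Carrow 4, Dorne 3, Eskel 9.
Hamilton: Arden 6, Brisco 21, Carrow 4, Dorne 3, Eskel 9.
Arden gets 5 under Jefferson and 6 under Hamilton.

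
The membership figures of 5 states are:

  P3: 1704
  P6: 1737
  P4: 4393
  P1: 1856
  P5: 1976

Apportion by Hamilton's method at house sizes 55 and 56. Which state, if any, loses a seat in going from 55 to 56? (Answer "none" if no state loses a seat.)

none

At 55 seats: P3 8, P6 8, P4 21, P1 9, P5 9.
At 56 seats: P3 8, P6 8, P4 21, P1 9, P5 10.
No state's allocation decreased.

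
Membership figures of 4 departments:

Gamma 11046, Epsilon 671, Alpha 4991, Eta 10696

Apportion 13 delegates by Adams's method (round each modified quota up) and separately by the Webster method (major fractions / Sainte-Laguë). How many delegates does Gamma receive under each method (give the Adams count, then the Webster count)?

5 and 6

Adams: Gamma 5, Epsilon 1, Alpha 2, Eta 5.
Webster: Gamma 6, Epsilon 0, Alpha 2, Eta 5.
Gamma gets 5 under Adams and 6 under Webster.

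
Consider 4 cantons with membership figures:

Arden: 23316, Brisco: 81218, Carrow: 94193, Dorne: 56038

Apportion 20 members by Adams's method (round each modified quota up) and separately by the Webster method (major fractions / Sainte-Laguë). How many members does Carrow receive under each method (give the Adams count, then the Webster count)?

Adams: Arden 2, Brisco 6, Carrow 7, Dorne 5.
Webster: Arden 2, Brisco 6, Carrow 8, Dorne 4.
Carrow gets 7 under Adams and 8 under Webster.

7 and 8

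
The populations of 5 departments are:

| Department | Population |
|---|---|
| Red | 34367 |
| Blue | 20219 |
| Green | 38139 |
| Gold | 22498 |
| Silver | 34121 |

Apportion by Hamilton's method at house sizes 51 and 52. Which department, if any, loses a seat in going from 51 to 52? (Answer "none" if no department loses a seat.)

none

At 51 seats: Red 12, Blue 7, Green 13, Gold 8, Silver 11.
At 52 seats: Red 12, Blue 7, Green 13, Gold 8, Silver 12.
No department's allocation decreased.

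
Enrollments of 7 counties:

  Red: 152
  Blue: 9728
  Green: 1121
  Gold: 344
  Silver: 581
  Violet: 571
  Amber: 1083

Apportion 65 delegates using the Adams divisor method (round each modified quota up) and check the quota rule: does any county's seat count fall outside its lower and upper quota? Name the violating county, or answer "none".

Blue

Standard quotas: Red 0.728, Blue 46.563, Green 5.366, Gold 1.647, Silver 2.781, Violet 2.733, Amber 5.184.
Adams allocation: Red 1, Blue 45, Green 6, Gold 2, Silver 3, Violet 3, Amber 5.
Blue has quota 46.563 (lower 46, upper 47) but receives 45 — outside the quota interval.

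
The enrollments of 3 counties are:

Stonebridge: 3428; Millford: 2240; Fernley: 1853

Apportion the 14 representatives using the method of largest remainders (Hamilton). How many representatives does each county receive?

Total 7521; standard divisor 7521/14 ≈ 537.214.
Standard quotas: Stonebridge 6.381, Millford 4.170, Fernley 3.449.
Lower quotas: Stonebridge 6, Millford 4, Fernley 3 (sum 13, leaving 1 seat).
Remainders in descending order: Fernley 0.449, Stonebridge 0.381, Millford 0.170.
Largest remainder: Fernley receives the extra seat.

Stonebridge: 6; Millford: 4; Fernley: 4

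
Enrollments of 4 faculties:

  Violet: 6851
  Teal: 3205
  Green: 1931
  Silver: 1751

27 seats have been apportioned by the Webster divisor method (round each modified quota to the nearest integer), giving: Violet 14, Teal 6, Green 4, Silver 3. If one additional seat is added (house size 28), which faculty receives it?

Priority for the next seat is population ÷ (current seats + 0.5).
Priorities: Violet 472.483, Teal 493.077, Green 429.111, Silver 500.286.
Highest priority: Silver.

Silver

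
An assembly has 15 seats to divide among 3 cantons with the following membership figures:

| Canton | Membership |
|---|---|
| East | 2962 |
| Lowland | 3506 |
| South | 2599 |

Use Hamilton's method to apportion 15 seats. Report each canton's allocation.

The standard divisor is 9067/15 ≈ 604.467.
Standard quotas: East 4.900, Lowland 5.800, South 4.300.
Lower quotas: East 4, Lowland 5, South 4 (sum 13, leaving 2 seats).
Remainders in descending order: East 0.900, Lowland 0.800, South 0.300.
The surplus seats go to East, Lowland.

East 5, Lowland 6, South 4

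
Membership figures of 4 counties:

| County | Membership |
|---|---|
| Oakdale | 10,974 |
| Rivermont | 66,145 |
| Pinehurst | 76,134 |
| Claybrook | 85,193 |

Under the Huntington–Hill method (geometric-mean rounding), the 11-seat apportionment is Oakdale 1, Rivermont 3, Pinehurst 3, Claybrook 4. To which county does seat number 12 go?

Priority for the next seat is population ÷ (√(s·(s+1))).
Priorities: Oakdale 7759.790, Rivermont 19094.417, Pinehurst 21977.993, Claybrook 19049.734.
Highest priority: Pinehurst.

Pinehurst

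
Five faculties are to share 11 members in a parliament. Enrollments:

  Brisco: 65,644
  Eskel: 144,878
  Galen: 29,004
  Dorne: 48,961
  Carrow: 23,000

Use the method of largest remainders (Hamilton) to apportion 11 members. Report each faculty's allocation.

Standard divisor: 311487 ÷ 11 = 28317.
Standard quotas: Brisco 2.3182, Eskel 5.1163, Galen 1.0243, Dorne 1.7290, Carrow 0.8122.
Lower quotas: Brisco 2, Eskel 5, Galen 1, Dorne 1, Carrow 0 (sum 9, leaving 2 seats).
Remainders in descending order: Carrow 0.8122, Dorne 0.7290, Brisco 0.3182, Eskel 0.1163, Galen 0.0243.
Largest remainders: Carrow, Dorne receive the extra seats.

Brisco=2, Eskel=5, Galen=1, Dorne=2, Carrow=1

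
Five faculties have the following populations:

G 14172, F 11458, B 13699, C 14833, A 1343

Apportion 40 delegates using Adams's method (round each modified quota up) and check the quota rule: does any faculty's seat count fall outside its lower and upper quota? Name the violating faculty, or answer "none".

Standard quotas: G 10.213, F 8.257, B 9.872, C 10.689, A 0.968.
Adams allocation: G 10, F 8, B 10, C 11, A 1.
Every allocation lies between the lower and upper quota.

none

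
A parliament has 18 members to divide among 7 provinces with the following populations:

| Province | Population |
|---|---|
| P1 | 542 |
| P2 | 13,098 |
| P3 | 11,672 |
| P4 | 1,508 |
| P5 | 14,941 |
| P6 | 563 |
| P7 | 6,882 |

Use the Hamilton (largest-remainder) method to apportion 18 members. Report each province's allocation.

Standard divisor: 49206 ÷ 18 ≈ 2733.667.
Standard quotas: P1 0.1983, P2 4.7914, P3 4.2697, P4 0.5516, P5 5.4656, P6 0.2060, P7 2.5175.
Lower quotas: P1 0, P2 4, P3 4, P4 0, P5 5, P6 0, P7 2 (sum 15, leaving 3 seats).
Remainders in descending order: P2 0.7914, P4 0.5516, P7 0.5175, P5 0.4656, P3 0.2697, P6 0.2060, P1 0.1983.
Largest remainders: P2, P4, P7 receive the extra seats.

P1 0, P2 5, P3 4, P4 1, P5 5, P6 0, P7 3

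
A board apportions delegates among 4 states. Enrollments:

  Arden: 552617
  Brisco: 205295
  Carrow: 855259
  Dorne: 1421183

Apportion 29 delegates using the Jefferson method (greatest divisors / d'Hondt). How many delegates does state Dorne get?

14

Standard divisor 3034354/29 ≈ 104632.897; standard quotas: Arden 5.281, Brisco 1.962, Carrow 8.174, Dorne 13.583.
Rounding down gives 5, 1, 8, 13 = 27 seats, so the divisor must be adjusted.
With modified divisor 98300: modified quotas Arden 5.622, Brisco 2.088, Carrow 8.700, Dorne 14.458.
Rounding down: Arden 5, Brisco 2, Carrow 8, Dorne 14 (total 29).
Dorne receives 14.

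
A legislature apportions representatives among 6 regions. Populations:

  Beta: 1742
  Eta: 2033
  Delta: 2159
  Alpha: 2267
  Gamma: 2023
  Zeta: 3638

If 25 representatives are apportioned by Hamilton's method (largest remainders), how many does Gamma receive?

The standard divisor is 13862/25 ≈ 554.48.
Standard quotas: Beta 3.142, Eta 3.666, Delta 3.894, Alpha 4.089, Gamma 3.648, Zeta 6.561.
Lower quotas: Beta 3, Eta 3, Delta 3, Alpha 4, Gamma 3, Zeta 6 (sum 22, leaving 3 seats).
Remainders in descending order: Delta 0.894, Eta 0.666, Gamma 0.648, Zeta 0.561, Beta 0.142, Alpha 0.089.
Largest remainders: Delta, Eta, Gamma receive the extra seats.
Gamma receives 4.

4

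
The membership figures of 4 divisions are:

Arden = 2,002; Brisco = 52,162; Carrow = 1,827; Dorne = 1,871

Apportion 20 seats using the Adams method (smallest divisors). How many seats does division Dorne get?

1

Standard divisor 57862/20 ≈ 2893.1; standard quotas: Arden 0.692, Brisco 18.030, Carrow 0.632, Dorne 0.647.
Rounding up gives 1, 19, 1, 1 = 22 seats, so the divisor must be adjusted.
With modified divisor 3200: modified quotas Arden 0.626, Brisco 16.301, Carrow 0.571, Dorne 0.585.
Rounding up: Arden 1, Brisco 17, Carrow 1, Dorne 1 (total 20).
Dorne receives 1.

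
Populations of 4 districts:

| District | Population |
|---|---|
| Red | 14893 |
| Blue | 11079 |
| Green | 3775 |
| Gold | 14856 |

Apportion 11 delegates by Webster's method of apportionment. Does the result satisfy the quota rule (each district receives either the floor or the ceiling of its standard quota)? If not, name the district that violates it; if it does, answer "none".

Standard quotas: Red 3.673, Blue 2.732, Green 0.931, Gold 3.664.
Webster allocation: Red 4, Blue 3, Green 1, Gold 3.
Every allocation lies between the lower and upper quota.

none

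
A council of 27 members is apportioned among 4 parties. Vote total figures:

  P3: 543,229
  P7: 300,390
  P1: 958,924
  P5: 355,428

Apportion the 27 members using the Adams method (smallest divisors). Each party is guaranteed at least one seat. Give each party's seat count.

P3 7, P7 4, P1 11, P5 5

Standard divisor 2157971/27 ≈ 79924.852; standard quotas: P3 6.797, P7 3.758, P1 11.998, P5 4.447.
Rounding up gives 7, 4, 12, 5 = 28 seats, so the divisor must be adjusted.
With modified divisor 88000: modified quotas P3 6.173, P7 3.414, P1 10.897, P5 4.039.
Rounding up: P3 7, P7 4, P1 11, P5 5 (total 27).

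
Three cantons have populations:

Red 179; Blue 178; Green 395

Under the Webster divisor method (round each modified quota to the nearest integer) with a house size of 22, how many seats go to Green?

12

Standard divisor 752/22 ≈ 34.182; standard quotas: Red 5.237, Blue 5.207, Green 11.556.
Rounding to the nearest integer gives Red 5, Blue 5, Green 12 — total 22, matching the house size, so no adjustment is needed.
Green receives 12.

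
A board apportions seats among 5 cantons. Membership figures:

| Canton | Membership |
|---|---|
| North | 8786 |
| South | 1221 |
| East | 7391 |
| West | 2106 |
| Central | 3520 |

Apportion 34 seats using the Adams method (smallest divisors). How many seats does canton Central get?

5

Standard divisor 23024/34 ≈ 677.176; standard quotas: North 12.974, South 1.803, East 10.914, West 3.110, Central 5.198.
Rounding up gives 13, 2, 11, 4, 6 = 36 seats, so the divisor must be adjusted.
With modified divisor 720: modified quotas North 12.203, South 1.696, East 10.265, West 2.925, Central 4.889.
Rounding up: North 13, South 2, East 11, West 3, Central 5 (total 34).
Central receives 5.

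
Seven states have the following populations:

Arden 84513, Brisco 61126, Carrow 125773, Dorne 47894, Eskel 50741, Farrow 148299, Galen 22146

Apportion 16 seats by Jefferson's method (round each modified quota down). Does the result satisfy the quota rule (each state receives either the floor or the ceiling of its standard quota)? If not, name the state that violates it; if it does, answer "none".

Standard quotas: Arden 2.502, Brisco 1.809, Carrow 3.723, Dorne 1.418, Eskel 1.502, Farrow 4.390, Galen 0.656.
Jefferson allocation: Arden 3, Brisco 2, Carrow 4, Dorne 1, Eskel 1, Farrow 5, Galen 0.
Every allocation lies between the lower and upper quota.

none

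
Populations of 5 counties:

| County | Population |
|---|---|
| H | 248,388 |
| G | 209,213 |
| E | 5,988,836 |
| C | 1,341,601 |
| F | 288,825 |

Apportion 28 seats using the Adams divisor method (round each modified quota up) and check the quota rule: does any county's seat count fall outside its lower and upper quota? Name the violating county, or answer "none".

Standard quotas: H 0.861, G 0.725, E 20.761, C 4.651, F 1.001.
Adams allocation: H 1, G 1, E 20, C 5, F 1.
Every allocation lies between the lower and upper quota.

none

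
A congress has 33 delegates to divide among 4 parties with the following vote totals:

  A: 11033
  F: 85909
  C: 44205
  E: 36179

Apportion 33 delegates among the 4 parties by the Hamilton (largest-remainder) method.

A 2, F 16, C 8, E 7

Standard divisor: 177326 ÷ 33 ≈ 5373.515.
Standard quotas: A 2.0532, F 15.9875, C 8.2265, E 6.7328.
Lower quotas: A 2, F 15, C 8, E 6 (sum 31, leaving 2 seats).
Remainders in descending order: F 0.9875, E 0.7328, C 0.2265, A 0.0532.
Largest remainders: F, E receive the extra seats.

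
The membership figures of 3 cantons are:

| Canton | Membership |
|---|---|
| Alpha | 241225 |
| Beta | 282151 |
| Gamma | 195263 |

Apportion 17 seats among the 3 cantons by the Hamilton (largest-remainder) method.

Total 718639; standard divisor 718639/17 ≈ 42272.882.
Standard quotas: Alpha 5.7064, Beta 6.6745, Gamma 4.6191.
Lower quotas: Alpha 5, Beta 6, Gamma 4 (sum 15, leaving 2 seats).
Remainders in descending order: Alpha 0.7064, Beta 0.6745, Gamma 0.6191.
The surplus seats go to Alpha, Beta.

Alpha: 6, Beta: 7, Gamma: 4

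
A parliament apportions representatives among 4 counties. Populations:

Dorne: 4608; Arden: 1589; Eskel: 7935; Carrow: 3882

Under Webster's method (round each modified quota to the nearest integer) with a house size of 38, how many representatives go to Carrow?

Standard divisor 18014/38 ≈ 474.053; standard quotas: Dorne 9.720, Arden 3.352, Eskel 16.739, Carrow 8.189.
Rounding to the nearest integer gives Dorne 10, Arden 3, Eskel 17, Carrow 8 — total 38, matching the house size, so no adjustment is needed.
Carrow receives 8.

8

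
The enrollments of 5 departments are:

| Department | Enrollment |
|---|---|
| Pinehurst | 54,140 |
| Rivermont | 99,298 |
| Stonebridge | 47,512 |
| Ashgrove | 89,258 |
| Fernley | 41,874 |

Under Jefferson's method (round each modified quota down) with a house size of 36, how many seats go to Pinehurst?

6

Standard divisor 332082/36 ≈ 9224.5; standard quotas: Pinehurst 5.869, Rivermont 10.765, Stonebridge 5.151, Ashgrove 9.676, Fernley 4.539.
Rounding down gives 5, 10, 5, 9, 4 = 33 seats, so the divisor must be adjusted.
With modified divisor 8700: modified quotas Pinehurst 6.223, Rivermont 11.414, Stonebridge 5.461, Ashgrove 10.260, Fernley 4.813.
Rounding down: Pinehurst 6, Rivermont 11, Stonebridge 5, Ashgrove 10, Fernley 4 (total 36).
Pinehurst receives 6.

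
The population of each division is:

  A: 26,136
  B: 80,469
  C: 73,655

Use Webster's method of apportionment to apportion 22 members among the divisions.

A 3; B 10; C 9

Standard divisor 180260/22 ≈ 8193.636; standard quotas: A 3.190, B 9.821, C 8.989.
Rounding to the nearest integer gives A 3, B 10, C 9 — total 22, matching the house size, so no adjustment is needed.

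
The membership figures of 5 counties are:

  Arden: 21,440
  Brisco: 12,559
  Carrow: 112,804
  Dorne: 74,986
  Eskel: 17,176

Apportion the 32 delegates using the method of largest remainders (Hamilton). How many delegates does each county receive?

Arden 3, Brisco 2, Carrow 15, Dorne 10, Eskel 2

Standard divisor: 238965 ÷ 32 ≈ 7467.656.
Standard quotas: Arden 2.8710, Brisco 1.6818, Carrow 15.1057, Dorne 10.0414, Eskel 2.3001.
Lower quotas: Arden 2, Brisco 1, Carrow 15, Dorne 10, Eskel 2 (sum 30, leaving 2 seats).
Remainders in descending order: Arden 0.8710, Brisco 0.6818, Eskel 0.3001, Carrow 0.1057, Dorne 0.0414.
The surplus seats go to Arden, Brisco.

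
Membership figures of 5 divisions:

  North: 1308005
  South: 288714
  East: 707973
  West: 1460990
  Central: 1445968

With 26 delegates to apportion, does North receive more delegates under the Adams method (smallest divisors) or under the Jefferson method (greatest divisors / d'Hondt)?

Jefferson

Adams: North 6, South 2, East 4, West 7, Central 7.
Jefferson: North 7, South 1, East 3, West 8, Central 7.
North gets 6 under Adams and 7 under Jefferson.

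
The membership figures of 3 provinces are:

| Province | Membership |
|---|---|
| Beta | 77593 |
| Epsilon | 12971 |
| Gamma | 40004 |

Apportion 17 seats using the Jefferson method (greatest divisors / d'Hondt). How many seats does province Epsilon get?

1

Standard divisor 130568/17 ≈ 7680.471; standard quotas: Beta 10.103, Epsilon 1.689, Gamma 5.209.
Rounding down gives 10, 1, 5 = 16 seats, so the divisor must be adjusted.
With modified divisor 6900: modified quotas Beta 11.245, Epsilon 1.880, Gamma 5.798.
Rounding down: Beta 11, Epsilon 1, Gamma 5 (total 17).
Epsilon receives 1.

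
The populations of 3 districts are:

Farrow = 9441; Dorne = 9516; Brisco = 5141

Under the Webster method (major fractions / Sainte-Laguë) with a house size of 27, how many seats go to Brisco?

Standard divisor 24098/27 ≈ 892.519; standard quotas: Farrow 10.578, Dorne 10.662, Brisco 5.760.
Rounding to the nearest integer gives 11, 11, 6 = 28 seats, so the divisor must be adjusted.
With modified divisor 903: modified quotas Farrow 10.455, Dorne 10.538, Brisco 5.693.
Rounding to the nearest integer: Farrow 10, Dorne 11, Brisco 6 (total 27).
Brisco receives 6.

6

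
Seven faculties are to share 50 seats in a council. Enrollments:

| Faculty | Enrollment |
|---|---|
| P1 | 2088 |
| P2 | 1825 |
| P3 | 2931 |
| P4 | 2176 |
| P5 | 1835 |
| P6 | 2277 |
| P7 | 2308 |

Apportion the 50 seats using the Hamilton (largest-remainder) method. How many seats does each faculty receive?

P1: 7; P2: 6; P3: 10; P4: 7; P5: 6; P6: 7; P7: 7

Total 15440; standard divisor 15440/50 ≈ 308.8.
Standard quotas: P1 6.762, P2 5.910, P3 9.492, P4 7.047, P5 5.942, P6 7.374, P7 7.474.
Lower quotas: P1 6, P2 5, P3 9, P4 7, P5 5, P6 7, P7 7 (sum 46, leaving 4 seats).
Remainders in descending order: P5 0.942, P2 0.910, P1 0.762, P3 0.492, P7 0.474, P6 0.374, P4 0.047.
The surplus seats go to P5, P2, P1, P3.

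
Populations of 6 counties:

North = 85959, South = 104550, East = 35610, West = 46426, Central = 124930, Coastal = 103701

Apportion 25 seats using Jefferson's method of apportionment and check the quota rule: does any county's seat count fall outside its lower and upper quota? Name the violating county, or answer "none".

none

Standard quotas: North 4.288, South 5.215, East 1.776, West 2.316, Central 6.232, Coastal 5.173.
Jefferson allocation: North 4, South 5, East 2, West 2, Central 7, Coastal 5.
Every allocation lies between the lower and upper quota.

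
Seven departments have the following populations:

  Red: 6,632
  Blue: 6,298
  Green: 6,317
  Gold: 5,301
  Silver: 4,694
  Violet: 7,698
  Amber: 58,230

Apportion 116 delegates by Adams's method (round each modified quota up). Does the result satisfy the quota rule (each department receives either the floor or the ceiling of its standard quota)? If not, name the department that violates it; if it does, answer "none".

Standard quotas: Red 8.084, Blue 7.676, Green 7.700, Gold 6.461, Silver 5.721, Violet 9.383, Amber 70.975.
Adams allocation: Red 8, Blue 8, Green 8, Gold 7, Silver 6, Violet 10, Amber 69.
Amber has quota 70.975 (lower 70, upper 71) but receives 69 — outside the quota interval.

Amber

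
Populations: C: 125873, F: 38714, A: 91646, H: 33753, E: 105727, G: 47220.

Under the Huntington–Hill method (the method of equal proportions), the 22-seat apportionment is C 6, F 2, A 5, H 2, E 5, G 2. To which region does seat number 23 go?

Priority for the next seat is population ÷ (√(s·(s+1))).
Priorities: C 19422.626, F 15804.924, A 16732.194, H 13779.605, E 19303.021, G 19277.484.
Highest priority: C.

C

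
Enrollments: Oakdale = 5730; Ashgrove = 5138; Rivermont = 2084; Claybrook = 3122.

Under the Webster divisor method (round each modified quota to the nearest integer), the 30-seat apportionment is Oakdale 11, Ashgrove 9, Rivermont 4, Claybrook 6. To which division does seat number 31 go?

Ashgrove

Priority for the next seat is population ÷ (current seats + 0.5).
Priorities: Oakdale 498.261, Ashgrove 540.842, Rivermont 463.111, Claybrook 480.308.
Highest priority: Ashgrove.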